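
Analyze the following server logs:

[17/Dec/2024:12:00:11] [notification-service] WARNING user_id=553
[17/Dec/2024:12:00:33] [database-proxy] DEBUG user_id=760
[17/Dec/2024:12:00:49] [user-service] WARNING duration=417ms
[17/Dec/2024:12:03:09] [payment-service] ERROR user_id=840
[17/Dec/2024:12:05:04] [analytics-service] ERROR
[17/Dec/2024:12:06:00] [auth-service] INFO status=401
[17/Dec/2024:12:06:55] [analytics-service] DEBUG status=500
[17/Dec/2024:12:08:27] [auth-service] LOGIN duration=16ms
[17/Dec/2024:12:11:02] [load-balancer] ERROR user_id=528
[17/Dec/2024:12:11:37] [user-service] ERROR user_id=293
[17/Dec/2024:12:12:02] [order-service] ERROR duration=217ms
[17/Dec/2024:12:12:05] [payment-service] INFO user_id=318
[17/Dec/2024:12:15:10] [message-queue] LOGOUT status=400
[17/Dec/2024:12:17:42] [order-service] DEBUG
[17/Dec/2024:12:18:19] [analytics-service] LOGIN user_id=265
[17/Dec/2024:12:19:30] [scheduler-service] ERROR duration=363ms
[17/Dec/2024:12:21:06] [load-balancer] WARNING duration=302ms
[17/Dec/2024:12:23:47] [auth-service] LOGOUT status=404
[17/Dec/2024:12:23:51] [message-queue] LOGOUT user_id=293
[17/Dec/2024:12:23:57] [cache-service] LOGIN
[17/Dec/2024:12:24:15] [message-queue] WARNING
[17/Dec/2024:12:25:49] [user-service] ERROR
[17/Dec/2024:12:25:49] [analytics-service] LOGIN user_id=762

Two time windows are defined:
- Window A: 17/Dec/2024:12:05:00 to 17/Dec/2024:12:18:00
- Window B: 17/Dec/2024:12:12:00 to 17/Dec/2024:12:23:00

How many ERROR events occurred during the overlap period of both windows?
1

To find overlap events:

1. Window A: 17/Dec/2024:12:05:00 to 17/Dec/2024:12:18:00
2. Window B: 17/Dec/2024:12:12:00 to 17/Dec/2024:12:23:00
3. Overlap period: 17/Dec/2024:12:12:00 to 17/Dec/2024:12:18:00
4. Count ERROR events in overlap: 1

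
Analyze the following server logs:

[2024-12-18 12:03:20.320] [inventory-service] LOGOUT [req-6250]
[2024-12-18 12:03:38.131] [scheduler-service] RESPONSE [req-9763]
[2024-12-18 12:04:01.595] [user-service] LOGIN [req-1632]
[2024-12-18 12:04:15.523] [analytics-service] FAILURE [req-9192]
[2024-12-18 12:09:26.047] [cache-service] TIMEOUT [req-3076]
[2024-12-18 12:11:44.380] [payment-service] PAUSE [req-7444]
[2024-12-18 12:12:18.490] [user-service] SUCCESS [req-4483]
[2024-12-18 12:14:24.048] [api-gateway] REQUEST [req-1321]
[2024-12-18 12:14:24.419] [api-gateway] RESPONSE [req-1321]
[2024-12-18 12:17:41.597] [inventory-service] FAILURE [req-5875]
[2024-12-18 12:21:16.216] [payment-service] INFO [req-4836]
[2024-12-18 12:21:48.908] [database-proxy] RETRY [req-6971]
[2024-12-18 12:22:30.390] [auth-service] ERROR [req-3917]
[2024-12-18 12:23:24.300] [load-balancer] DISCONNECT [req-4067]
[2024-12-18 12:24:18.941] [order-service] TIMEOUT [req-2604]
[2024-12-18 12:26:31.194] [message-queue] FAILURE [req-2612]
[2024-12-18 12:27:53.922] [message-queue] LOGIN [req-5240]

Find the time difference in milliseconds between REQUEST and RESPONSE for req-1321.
371

To calculate latency:

1. Find REQUEST with id req-1321: 2024-12-18 12:14:24.048
2. Find RESPONSE with id req-1321: 2024-12-18 12:14:24.419
3. Latency: 2024-12-18 12:14:24.419 - 2024-12-18 12:14:24.048 = 371ms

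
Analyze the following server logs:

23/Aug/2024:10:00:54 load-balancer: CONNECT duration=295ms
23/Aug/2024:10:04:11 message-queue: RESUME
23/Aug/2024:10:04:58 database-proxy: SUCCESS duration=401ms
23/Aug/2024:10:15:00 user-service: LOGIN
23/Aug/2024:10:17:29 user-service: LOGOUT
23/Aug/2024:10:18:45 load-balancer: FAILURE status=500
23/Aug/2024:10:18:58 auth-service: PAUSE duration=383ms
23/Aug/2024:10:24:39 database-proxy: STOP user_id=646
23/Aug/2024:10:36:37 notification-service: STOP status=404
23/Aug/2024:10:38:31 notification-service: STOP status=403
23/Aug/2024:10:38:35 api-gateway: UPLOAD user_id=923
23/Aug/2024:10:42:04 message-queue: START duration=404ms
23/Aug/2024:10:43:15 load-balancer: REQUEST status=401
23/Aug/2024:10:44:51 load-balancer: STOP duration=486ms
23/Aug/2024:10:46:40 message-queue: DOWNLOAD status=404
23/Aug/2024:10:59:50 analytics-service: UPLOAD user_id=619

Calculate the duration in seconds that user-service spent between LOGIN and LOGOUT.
149

To calculate state duration:

1. Find LOGIN event for user-service: 23/Aug/2024:10:15:00
2. Find LOGOUT event for user-service: 23/Aug/2024:10:17:29
3. Calculate duration: 23/Aug/2024:10:17:29 - 23/Aug/2024:10:15:00 = 149 seconds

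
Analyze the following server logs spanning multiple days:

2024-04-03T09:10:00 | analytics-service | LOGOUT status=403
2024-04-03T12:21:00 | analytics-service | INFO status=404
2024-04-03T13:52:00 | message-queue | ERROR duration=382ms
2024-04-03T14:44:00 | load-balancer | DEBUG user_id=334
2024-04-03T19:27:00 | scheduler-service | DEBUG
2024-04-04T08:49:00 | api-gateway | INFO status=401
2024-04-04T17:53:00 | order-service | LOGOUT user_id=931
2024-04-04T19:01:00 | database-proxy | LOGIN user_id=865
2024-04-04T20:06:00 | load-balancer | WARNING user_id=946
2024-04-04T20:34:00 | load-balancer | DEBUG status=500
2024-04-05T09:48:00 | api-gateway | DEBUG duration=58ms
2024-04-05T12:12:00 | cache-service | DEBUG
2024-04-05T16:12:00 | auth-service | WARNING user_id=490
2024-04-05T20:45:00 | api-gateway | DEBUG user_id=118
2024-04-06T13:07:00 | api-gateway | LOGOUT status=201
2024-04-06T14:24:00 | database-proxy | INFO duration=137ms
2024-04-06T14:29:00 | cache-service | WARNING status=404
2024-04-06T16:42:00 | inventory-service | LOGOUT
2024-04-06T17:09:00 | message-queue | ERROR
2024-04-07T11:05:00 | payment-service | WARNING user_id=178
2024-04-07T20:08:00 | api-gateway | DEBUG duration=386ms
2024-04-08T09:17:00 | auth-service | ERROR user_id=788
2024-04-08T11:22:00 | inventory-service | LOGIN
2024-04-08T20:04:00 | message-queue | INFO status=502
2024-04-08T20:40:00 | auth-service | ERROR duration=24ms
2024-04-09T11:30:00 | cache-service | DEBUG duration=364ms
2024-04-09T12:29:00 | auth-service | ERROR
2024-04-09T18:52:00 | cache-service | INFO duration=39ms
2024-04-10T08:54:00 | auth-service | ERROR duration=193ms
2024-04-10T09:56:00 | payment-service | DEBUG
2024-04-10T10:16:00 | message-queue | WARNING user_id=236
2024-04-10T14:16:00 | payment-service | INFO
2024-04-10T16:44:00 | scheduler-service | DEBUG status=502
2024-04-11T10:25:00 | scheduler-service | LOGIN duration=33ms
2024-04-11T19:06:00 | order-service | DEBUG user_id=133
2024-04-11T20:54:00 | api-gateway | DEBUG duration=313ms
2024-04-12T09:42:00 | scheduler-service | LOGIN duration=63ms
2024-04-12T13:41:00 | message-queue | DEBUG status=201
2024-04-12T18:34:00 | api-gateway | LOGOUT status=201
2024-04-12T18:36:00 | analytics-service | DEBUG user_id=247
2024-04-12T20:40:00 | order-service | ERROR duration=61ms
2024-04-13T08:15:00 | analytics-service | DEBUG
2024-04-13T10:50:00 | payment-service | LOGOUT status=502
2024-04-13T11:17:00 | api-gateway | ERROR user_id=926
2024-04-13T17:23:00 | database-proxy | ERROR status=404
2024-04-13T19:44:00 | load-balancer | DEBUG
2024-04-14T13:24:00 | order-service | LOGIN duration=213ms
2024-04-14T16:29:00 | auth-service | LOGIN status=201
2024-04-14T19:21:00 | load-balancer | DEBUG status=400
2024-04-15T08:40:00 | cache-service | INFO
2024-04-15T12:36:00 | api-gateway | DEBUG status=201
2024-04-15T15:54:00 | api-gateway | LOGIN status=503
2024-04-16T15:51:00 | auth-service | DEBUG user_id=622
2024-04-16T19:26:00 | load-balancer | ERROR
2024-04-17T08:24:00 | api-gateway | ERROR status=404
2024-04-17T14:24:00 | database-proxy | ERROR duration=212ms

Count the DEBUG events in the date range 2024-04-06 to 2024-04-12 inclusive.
8

To filter by date range:

1. Date range: 2024-04-06 through 2024-04-12, both dates inclusive
2. Filter for DEBUG events whose date falls in this range
3. Count matching events: 8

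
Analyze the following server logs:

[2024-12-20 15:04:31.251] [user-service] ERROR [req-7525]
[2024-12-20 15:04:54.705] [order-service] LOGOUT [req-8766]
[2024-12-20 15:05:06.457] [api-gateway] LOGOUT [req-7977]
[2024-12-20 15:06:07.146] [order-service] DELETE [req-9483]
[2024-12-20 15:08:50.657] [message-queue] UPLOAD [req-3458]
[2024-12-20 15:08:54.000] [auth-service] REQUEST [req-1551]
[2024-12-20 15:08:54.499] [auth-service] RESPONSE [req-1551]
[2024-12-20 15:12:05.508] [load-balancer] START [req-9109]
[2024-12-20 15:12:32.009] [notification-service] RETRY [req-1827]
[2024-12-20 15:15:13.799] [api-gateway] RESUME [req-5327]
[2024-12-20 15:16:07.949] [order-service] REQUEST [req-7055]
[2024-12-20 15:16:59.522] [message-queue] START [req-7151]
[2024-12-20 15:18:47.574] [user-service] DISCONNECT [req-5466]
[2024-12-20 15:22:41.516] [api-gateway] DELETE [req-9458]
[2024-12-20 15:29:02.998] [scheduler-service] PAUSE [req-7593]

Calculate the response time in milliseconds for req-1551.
499

To calculate latency:

1. Find REQUEST with id req-1551: 2024-12-20 15:08:54.000
2. Find RESPONSE with id req-1551: 2024-12-20 15:08:54.499
3. Latency: 2024-12-20 15:08:54.499 - 2024-12-20 15:08:54.000 = 499ms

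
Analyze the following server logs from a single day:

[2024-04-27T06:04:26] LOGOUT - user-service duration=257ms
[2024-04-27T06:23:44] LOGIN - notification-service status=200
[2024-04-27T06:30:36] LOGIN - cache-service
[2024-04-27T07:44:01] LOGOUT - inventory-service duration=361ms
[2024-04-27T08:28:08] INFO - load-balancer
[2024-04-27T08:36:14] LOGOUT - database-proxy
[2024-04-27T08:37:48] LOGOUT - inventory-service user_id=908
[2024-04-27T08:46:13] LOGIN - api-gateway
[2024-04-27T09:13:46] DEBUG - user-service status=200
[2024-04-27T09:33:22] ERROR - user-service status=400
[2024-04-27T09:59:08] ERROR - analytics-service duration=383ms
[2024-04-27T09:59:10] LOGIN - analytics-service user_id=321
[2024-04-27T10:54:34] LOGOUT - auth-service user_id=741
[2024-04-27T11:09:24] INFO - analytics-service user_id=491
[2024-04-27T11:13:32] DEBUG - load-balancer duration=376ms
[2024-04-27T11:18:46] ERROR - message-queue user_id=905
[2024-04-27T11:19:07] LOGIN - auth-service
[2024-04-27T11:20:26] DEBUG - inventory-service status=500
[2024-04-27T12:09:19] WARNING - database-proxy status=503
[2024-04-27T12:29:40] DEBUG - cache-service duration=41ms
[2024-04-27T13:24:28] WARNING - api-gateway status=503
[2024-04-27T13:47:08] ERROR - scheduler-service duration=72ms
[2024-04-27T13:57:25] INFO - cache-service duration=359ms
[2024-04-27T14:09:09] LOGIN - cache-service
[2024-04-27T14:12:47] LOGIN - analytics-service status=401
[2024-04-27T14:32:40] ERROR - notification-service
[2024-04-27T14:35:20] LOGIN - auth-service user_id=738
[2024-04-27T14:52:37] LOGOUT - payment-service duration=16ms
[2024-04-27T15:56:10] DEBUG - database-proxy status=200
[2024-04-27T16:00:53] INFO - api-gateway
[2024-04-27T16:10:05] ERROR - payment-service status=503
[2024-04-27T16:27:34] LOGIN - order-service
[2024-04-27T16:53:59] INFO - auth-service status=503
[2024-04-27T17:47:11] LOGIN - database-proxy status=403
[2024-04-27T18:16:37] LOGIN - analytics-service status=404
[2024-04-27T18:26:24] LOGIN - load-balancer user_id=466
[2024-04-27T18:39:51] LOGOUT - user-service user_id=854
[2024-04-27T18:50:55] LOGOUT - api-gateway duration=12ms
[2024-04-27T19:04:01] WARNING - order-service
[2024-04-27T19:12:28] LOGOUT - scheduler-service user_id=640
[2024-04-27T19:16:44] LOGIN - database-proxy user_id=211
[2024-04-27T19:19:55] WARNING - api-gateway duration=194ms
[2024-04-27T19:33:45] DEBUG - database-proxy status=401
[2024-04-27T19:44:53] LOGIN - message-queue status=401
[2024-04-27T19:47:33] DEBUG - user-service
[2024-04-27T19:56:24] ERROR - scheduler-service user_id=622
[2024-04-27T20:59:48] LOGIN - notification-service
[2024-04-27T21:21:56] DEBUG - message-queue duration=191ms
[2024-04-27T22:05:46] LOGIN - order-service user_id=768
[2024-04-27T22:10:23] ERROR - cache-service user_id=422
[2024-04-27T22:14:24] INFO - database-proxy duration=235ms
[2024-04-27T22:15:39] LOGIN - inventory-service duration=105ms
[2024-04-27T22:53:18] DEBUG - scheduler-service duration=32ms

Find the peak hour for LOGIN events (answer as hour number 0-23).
14

To find the peak hour:

1. Group all LOGIN events by hour
2. Count events in each hour
3. Find hour with maximum count
4. Peak hour: 14 (with 3 events)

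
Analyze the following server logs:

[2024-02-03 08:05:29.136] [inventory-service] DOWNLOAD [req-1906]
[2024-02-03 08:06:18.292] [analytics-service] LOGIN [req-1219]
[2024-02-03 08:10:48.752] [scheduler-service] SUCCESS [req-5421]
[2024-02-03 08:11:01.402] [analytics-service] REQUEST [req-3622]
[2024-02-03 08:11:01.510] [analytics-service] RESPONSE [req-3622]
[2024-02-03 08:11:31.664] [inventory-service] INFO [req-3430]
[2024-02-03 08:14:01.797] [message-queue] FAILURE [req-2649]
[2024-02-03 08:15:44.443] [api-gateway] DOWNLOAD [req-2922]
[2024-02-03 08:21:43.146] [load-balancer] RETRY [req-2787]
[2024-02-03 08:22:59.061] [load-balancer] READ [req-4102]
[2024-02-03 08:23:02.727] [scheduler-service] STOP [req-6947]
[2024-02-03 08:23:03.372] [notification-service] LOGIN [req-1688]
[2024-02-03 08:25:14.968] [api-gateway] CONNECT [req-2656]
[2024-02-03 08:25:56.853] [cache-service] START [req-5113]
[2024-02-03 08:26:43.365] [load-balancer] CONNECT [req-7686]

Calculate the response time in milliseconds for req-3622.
108

To calculate latency:

1. Find REQUEST with id req-3622: 2024-02-03 08:11:01.402
2. Find RESPONSE with id req-3622: 2024-02-03 08:11:01.510
3. Latency: 2024-02-03 08:11:01.510 - 2024-02-03 08:11:01.402 = 108ms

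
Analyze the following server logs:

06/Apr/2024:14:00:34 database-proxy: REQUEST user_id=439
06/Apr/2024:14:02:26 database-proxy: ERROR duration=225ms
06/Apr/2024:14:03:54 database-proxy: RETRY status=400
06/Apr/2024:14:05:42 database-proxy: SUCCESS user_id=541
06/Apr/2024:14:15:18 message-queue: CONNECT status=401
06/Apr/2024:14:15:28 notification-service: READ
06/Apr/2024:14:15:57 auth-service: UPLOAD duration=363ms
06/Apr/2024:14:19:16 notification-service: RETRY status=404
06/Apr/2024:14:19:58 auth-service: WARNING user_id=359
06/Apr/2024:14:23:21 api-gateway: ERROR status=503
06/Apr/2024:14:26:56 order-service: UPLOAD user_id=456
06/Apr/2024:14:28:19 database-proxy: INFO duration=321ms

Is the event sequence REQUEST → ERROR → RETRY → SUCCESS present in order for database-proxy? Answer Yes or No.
Yes

To verify sequence order:

1. Find all events in sequence REQUEST → ERROR → RETRY → SUCCESS for database-proxy
2. Extract their timestamps
3. Check if timestamps are in ascending order
4. Result: Yes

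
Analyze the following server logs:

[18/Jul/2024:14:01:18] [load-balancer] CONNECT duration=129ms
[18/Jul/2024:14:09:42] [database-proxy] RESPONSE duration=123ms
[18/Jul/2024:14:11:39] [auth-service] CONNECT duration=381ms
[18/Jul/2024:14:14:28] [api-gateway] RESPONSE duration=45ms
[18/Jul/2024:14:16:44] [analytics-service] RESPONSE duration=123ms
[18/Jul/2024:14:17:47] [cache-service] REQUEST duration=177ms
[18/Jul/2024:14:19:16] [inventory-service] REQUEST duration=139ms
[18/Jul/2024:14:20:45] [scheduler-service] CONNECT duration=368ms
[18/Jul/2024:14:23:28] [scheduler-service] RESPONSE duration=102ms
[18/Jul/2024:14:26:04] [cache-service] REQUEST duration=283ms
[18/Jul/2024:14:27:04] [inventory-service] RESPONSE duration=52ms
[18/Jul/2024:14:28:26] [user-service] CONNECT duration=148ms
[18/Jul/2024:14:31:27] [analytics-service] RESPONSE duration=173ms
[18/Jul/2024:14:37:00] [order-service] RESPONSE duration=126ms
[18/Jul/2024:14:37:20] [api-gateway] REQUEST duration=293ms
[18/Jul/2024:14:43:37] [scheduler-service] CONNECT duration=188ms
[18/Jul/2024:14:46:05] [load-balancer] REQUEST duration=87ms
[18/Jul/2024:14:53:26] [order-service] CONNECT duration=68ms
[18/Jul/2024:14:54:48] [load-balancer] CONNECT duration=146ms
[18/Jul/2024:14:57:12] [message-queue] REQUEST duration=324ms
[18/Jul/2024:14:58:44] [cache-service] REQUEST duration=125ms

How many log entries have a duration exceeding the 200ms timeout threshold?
5

To count timeouts:

1. Threshold: 200ms
2. Extract duration from each log entry
3. Count entries where duration > 200
4. Timeout count: 5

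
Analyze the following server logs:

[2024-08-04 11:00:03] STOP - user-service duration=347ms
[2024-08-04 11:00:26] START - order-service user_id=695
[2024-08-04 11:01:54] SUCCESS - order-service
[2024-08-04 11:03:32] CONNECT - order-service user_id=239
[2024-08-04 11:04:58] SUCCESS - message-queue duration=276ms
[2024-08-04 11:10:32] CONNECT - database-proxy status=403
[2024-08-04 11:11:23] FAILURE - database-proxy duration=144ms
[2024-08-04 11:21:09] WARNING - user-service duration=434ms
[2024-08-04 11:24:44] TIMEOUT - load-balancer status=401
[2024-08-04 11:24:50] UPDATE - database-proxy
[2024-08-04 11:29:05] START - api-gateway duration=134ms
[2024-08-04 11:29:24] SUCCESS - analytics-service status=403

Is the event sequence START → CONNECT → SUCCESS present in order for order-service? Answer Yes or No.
No

To verify sequence order:

1. Find all events in sequence START → CONNECT → SUCCESS for order-service
2. Extract their timestamps
3. Check if timestamps are in ascending order
4. Result: No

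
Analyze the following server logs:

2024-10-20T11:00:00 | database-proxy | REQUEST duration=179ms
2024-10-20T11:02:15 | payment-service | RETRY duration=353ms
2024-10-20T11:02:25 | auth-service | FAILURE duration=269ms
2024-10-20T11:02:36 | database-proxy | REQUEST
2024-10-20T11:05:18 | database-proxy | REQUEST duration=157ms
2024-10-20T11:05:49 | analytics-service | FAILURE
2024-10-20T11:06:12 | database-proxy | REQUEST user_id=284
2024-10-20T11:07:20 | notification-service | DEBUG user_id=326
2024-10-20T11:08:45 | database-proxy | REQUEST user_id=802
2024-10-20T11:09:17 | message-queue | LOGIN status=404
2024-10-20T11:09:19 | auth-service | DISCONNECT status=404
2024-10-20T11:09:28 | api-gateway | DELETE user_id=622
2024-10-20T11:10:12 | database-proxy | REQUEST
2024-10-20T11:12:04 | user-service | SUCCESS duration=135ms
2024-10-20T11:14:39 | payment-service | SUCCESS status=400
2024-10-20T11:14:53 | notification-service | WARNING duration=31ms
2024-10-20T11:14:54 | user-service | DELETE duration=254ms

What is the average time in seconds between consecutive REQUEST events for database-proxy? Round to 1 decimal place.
122.4

To calculate average interval:

1. Find all REQUEST events for database-proxy in order
2. Calculate time gaps between consecutive events
3. Compute mean of gaps: 612 / 5 = 122.4 seconds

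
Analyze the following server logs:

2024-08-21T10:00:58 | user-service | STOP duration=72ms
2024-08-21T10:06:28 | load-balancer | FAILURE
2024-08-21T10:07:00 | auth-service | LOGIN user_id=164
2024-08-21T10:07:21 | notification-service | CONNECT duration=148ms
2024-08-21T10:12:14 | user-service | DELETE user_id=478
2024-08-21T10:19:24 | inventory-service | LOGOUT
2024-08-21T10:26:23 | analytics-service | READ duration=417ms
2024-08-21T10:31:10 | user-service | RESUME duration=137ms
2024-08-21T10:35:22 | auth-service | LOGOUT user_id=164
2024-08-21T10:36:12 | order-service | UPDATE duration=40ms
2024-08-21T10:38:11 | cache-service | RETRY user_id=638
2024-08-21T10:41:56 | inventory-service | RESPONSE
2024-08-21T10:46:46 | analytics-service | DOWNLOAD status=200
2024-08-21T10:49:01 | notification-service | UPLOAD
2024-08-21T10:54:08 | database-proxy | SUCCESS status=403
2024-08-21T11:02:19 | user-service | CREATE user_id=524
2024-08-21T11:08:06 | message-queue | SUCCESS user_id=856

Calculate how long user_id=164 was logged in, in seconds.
1702

To calculate session duration:

1. Find LOGIN event for user_id=164: 2024-08-21T10:07:00
2. Find LOGOUT event for user_id=164: 2024-08-21T10:35:22
3. Session duration: 2024-08-21T10:35:22 - 2024-08-21T10:07:00 = 1702 seconds (28 minutes)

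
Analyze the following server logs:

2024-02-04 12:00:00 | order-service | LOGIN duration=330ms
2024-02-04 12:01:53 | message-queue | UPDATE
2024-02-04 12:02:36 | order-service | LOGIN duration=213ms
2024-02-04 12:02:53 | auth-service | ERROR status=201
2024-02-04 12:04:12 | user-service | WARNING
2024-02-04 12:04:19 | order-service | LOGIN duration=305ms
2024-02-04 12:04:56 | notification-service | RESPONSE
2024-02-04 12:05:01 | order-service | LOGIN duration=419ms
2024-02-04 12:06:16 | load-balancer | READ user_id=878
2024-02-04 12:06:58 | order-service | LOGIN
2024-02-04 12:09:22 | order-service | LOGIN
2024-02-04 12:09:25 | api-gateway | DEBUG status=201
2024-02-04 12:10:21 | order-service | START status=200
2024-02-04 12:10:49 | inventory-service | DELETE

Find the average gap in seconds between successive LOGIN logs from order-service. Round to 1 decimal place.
112.4

To calculate average interval:

1. Find all LOGIN events for order-service in order
2. Calculate time gaps between consecutive events
3. Compute mean of gaps: 562 / 5 = 112.4 seconds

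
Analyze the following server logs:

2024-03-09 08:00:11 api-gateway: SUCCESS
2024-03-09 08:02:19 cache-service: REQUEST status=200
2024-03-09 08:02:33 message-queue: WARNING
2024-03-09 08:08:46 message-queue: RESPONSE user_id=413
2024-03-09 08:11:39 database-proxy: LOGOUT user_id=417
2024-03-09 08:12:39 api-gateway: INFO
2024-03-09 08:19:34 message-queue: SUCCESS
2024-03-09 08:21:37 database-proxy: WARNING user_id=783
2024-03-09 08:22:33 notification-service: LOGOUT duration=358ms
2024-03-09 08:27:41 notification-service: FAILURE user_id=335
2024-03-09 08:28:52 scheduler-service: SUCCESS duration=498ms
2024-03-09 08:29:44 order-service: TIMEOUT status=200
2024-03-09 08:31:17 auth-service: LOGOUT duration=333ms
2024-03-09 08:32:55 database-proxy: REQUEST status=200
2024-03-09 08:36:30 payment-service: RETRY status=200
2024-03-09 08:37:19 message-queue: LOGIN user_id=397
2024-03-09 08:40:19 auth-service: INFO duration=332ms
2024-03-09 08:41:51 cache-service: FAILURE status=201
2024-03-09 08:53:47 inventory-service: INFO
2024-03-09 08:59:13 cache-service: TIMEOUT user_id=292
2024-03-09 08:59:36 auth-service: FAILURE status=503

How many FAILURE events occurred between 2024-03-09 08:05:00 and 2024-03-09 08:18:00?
0

To count events in the time window:

1. Window boundaries: 2024-03-09 08:05:00 to 2024-03-09 08:18:00
2. Filter for FAILURE events within this window
3. Count matching events: 0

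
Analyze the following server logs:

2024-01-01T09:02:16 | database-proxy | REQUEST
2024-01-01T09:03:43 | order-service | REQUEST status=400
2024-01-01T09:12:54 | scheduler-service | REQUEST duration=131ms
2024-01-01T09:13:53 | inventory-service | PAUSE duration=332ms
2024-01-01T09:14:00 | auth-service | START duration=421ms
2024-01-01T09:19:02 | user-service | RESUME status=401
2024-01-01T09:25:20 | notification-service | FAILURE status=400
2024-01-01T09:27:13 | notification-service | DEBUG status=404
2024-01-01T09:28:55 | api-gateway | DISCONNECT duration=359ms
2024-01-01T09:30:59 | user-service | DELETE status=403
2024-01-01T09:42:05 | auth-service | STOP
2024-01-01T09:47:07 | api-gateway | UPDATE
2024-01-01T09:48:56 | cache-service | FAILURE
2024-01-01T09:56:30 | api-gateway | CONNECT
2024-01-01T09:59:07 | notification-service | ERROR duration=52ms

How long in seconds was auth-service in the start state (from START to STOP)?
1685

To calculate state duration:

1. Find START event for auth-service: 2024-01-01T09:14:00
2. Find STOP event for auth-service: 2024-01-01T09:42:05
3. Calculate duration: 2024-01-01T09:42:05 - 2024-01-01T09:14:00 = 1685 seconds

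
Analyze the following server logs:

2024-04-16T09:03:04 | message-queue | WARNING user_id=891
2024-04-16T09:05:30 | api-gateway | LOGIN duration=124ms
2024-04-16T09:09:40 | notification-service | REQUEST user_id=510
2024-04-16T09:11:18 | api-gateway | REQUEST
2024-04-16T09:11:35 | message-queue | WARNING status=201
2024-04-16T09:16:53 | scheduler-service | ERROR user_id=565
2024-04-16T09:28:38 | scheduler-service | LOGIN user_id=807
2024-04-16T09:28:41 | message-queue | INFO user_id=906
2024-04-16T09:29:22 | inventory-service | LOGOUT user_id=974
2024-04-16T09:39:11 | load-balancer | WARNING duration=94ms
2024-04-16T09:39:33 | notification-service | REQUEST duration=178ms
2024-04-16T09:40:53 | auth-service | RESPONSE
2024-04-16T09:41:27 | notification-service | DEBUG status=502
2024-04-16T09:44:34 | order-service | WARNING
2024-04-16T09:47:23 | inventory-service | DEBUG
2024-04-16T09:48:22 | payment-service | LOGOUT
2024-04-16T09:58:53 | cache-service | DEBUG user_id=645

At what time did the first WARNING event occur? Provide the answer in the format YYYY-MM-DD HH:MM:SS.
2024-04-16 09:03:04

To find the first event:

1. Filter for all WARNING events
2. Sort by timestamp
3. Select the first one
4. Timestamp: 2024-04-16 09:03:04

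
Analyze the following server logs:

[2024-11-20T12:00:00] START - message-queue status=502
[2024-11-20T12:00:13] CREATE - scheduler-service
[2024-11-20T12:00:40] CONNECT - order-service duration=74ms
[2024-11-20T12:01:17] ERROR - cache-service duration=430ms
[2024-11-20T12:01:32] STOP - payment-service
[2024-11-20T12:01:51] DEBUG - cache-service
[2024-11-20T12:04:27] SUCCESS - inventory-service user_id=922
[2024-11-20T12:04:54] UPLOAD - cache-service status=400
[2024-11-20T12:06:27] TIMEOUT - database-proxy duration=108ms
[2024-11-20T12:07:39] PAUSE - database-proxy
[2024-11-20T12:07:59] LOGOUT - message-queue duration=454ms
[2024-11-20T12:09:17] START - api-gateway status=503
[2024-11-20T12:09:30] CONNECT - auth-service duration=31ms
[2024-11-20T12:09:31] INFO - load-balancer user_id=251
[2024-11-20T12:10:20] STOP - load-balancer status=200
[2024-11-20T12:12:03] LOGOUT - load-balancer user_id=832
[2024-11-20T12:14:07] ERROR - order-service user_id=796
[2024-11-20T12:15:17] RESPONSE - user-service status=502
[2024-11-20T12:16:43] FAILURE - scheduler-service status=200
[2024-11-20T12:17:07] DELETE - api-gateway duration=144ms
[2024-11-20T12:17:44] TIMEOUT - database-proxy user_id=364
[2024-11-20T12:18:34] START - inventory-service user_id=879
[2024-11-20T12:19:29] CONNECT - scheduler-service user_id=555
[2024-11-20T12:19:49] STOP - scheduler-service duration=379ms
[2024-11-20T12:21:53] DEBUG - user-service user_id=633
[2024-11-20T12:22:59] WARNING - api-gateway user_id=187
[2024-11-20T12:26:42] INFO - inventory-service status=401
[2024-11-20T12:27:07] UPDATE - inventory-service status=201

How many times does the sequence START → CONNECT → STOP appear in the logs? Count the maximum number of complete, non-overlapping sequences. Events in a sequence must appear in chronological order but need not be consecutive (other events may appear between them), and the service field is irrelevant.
3

To count sequences:

1. Look for pattern: START → CONNECT → STOP
2. Greedily scan the log in chronological order, matching each sequence element in turn (ignoring service)
3. Each time the full pattern completes, increment the count and restart matching from the next event
4. Complete non-overlapping sequences found: 3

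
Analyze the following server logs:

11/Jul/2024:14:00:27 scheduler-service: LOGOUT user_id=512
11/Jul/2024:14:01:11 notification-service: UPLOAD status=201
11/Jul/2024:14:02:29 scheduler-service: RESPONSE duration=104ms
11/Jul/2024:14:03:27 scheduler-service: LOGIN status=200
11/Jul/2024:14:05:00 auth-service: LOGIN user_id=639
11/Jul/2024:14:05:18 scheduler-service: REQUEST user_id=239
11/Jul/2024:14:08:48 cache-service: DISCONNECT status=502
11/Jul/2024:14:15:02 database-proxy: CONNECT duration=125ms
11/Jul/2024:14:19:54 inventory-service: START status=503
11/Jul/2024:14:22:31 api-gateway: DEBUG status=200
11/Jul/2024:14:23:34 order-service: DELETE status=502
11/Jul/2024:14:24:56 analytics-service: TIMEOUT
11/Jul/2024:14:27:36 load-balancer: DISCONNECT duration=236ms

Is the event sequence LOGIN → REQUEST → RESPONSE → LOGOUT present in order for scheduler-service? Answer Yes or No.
No

To verify sequence order:

1. Find all events in sequence LOGIN → REQUEST → RESPONSE → LOGOUT for scheduler-service
2. Extract their timestamps
3. Check if timestamps are in ascending order
4. Result: No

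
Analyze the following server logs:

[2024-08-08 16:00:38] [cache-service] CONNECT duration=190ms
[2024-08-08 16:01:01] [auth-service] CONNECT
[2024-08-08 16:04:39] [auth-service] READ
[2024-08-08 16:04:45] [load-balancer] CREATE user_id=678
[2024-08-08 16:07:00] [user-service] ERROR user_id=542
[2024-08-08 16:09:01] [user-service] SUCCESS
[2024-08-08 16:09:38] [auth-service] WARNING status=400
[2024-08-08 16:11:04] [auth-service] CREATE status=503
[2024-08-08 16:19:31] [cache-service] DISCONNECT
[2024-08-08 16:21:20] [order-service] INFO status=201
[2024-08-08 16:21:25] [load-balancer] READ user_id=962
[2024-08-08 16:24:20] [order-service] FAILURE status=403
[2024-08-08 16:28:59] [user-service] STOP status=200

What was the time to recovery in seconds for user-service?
121

To calculate recovery time:

1. Find ERROR event for user-service: 2024-08-08 16:07:00
2. Find next SUCCESS event for user-service: 2024-08-08 16:09:01
3. Recovery time: 2024-08-08 16:09:01 - 2024-08-08 16:07:00 = 121 seconds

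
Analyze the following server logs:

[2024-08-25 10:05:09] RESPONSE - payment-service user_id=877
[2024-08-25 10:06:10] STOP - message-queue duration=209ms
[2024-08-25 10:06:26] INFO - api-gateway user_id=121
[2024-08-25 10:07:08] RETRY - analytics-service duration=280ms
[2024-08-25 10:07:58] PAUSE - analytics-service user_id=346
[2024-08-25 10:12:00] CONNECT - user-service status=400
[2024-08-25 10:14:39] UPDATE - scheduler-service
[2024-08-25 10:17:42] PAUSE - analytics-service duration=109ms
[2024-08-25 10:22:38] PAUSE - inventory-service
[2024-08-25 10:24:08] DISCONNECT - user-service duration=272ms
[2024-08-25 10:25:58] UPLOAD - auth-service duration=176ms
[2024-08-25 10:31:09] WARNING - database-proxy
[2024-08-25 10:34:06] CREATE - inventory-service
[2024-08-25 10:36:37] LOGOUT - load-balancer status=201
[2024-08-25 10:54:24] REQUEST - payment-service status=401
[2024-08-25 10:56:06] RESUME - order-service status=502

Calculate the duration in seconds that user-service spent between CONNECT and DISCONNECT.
728

To calculate state duration:

1. Find CONNECT event for user-service: 2024-08-25 10:12:00
2. Find DISCONNECT event for user-service: 2024-08-25 10:24:08
3. Calculate duration: 2024-08-25 10:24:08 - 2024-08-25 10:12:00 = 728 seconds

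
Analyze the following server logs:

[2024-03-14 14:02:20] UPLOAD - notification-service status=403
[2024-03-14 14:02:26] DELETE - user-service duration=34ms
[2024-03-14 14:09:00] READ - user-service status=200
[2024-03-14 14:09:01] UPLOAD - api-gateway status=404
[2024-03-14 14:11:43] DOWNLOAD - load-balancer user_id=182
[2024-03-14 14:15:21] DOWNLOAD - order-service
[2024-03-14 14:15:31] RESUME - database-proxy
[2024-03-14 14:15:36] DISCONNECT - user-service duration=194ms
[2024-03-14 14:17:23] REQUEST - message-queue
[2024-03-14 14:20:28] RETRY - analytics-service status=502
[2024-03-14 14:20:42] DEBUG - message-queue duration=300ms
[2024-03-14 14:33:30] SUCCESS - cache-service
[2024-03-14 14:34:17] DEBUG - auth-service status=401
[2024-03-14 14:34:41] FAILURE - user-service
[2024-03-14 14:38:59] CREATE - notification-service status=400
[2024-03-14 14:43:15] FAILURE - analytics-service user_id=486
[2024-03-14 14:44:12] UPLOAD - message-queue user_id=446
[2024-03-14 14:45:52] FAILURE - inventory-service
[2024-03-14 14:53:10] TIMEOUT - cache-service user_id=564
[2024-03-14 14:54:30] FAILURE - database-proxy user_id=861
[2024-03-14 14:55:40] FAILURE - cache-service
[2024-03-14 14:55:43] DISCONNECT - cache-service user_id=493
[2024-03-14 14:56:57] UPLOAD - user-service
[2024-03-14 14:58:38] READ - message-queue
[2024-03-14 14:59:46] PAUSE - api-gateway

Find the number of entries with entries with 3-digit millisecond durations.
2

To find matching entries:

1. Pattern to match: entries with 3-digit millisecond durations
2. Scan each log entry for the pattern
3. Count matches: 2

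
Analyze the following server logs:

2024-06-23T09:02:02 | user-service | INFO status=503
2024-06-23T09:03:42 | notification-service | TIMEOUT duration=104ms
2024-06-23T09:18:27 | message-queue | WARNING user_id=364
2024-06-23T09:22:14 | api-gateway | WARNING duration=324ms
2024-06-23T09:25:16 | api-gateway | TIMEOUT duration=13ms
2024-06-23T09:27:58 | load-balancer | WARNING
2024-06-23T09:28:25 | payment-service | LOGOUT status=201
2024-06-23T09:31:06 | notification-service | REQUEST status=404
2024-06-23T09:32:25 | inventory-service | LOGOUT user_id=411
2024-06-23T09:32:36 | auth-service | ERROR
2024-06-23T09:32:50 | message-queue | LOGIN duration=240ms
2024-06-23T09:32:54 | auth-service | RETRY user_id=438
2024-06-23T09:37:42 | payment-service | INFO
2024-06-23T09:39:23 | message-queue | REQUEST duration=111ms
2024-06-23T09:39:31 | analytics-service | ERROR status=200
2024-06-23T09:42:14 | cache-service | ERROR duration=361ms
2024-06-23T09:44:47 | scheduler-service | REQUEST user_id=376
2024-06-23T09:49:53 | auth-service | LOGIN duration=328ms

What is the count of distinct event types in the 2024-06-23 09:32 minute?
4

To count unique event types:

1. Filter events in the minute starting at 2024-06-23 09:32
2. Extract event types from matching entries
3. Count unique types: 4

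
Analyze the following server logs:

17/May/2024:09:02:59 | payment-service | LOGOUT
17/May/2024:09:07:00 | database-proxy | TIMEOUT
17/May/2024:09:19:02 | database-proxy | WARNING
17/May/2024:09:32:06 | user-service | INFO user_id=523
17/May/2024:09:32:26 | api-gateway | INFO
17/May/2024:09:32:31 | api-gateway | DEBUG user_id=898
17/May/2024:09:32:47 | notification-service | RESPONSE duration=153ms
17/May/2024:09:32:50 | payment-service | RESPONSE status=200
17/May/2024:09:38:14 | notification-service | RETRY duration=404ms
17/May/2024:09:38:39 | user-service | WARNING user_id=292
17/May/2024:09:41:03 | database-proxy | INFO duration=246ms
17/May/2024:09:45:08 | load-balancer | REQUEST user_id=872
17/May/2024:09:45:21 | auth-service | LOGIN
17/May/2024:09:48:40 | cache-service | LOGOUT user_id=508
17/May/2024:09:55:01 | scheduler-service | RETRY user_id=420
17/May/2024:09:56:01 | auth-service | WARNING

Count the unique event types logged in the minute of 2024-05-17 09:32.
3

To count unique event types:

1. Filter events in the minute starting at 2024-05-17 09:32
2. Extract event types from matching entries
3. Count unique types: 3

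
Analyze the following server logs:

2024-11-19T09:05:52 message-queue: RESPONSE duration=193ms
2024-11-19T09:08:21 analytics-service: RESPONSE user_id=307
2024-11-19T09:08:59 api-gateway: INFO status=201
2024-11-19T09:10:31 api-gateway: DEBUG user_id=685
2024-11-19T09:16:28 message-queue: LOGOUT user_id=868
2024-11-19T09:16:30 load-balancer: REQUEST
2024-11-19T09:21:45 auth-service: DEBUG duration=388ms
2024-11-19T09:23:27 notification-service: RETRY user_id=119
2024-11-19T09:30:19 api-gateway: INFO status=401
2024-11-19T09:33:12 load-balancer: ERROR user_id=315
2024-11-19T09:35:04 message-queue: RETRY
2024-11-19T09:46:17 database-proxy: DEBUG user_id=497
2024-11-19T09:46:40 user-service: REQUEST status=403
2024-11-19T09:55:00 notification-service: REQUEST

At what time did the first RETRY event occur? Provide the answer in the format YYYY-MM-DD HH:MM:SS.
2024-11-19 09:23:27

To find the first event:

1. Filter for all RETRY events
2. Sort by timestamp
3. Select the first one
4. Timestamp: 2024-11-19 09:23:27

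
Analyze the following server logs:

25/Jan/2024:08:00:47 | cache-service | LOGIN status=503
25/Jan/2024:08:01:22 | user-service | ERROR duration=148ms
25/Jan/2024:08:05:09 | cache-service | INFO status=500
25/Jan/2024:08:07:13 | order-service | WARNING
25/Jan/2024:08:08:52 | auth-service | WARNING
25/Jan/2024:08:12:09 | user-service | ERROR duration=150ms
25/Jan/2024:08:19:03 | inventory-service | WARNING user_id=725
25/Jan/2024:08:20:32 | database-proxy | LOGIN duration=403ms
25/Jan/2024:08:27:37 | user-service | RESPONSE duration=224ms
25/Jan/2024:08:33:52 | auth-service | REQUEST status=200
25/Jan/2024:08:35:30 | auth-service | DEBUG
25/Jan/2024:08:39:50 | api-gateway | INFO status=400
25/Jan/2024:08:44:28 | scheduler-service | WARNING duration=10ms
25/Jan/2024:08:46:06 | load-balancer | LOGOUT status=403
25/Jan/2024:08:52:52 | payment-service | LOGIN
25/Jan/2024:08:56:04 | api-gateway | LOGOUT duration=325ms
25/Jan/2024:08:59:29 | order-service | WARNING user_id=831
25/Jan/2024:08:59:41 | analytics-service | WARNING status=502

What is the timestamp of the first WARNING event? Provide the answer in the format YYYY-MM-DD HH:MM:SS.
2024-01-25 08:07:13

To find the first event:

1. Filter for all WARNING events
2. Sort by timestamp
3. Select the first one
4. Timestamp: 2024-01-25 08:07:13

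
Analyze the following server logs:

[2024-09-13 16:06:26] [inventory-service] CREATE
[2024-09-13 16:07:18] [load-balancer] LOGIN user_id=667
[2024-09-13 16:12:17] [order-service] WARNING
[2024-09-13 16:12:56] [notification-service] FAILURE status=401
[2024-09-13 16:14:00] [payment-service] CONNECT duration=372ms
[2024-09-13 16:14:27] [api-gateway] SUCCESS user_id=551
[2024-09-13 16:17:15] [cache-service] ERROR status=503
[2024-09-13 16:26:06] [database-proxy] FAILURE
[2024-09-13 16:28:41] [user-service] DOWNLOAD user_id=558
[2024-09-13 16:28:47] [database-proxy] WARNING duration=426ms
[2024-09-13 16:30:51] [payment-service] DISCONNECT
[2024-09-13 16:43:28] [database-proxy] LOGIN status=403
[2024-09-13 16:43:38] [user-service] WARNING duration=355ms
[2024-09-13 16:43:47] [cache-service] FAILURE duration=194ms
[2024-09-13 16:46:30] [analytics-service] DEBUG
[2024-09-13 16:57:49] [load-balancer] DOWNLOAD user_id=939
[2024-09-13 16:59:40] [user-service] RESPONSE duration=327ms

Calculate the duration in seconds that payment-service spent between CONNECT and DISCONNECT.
1011

To calculate state duration:

1. Find CONNECT event for payment-service: 2024-09-13 16:14:00
2. Find DISCONNECT event for payment-service: 2024-09-13 16:30:51
3. Calculate duration: 2024-09-13 16:30:51 - 2024-09-13 16:14:00 = 1011 seconds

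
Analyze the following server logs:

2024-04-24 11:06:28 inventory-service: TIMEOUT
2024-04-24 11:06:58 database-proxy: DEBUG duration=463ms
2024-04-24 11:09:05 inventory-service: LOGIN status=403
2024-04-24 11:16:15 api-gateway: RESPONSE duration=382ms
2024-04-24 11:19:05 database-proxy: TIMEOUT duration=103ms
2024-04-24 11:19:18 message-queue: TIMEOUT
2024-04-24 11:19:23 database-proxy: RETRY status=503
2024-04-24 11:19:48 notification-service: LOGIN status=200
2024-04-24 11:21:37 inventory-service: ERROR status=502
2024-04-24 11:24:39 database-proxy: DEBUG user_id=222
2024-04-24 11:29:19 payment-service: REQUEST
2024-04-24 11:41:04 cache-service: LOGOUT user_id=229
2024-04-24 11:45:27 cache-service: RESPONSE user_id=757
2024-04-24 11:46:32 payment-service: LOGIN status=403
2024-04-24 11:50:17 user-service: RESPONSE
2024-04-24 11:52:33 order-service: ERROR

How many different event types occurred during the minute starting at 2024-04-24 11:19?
3

To count unique event types:

1. Filter events in the minute starting at 2024-04-24 11:19
2. Extract event types from matching entries
3. Count unique types: 3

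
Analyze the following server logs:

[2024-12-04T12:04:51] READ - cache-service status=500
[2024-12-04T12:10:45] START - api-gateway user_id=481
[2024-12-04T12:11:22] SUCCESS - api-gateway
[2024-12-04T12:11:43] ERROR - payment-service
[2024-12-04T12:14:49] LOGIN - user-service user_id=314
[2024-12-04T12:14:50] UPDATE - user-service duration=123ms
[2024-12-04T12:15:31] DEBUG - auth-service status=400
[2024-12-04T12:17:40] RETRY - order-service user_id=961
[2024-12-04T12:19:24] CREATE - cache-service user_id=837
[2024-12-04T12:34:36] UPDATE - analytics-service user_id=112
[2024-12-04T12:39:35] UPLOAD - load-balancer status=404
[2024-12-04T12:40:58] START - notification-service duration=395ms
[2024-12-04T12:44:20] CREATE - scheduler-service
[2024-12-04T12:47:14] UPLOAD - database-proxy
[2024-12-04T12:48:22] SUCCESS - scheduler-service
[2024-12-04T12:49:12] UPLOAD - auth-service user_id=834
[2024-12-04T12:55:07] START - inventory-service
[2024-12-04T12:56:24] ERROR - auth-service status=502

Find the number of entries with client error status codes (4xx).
2

To find matching entries:

1. Pattern to match: client error status codes (4xx)
2. Scan each log entry for the pattern
3. Count matches: 2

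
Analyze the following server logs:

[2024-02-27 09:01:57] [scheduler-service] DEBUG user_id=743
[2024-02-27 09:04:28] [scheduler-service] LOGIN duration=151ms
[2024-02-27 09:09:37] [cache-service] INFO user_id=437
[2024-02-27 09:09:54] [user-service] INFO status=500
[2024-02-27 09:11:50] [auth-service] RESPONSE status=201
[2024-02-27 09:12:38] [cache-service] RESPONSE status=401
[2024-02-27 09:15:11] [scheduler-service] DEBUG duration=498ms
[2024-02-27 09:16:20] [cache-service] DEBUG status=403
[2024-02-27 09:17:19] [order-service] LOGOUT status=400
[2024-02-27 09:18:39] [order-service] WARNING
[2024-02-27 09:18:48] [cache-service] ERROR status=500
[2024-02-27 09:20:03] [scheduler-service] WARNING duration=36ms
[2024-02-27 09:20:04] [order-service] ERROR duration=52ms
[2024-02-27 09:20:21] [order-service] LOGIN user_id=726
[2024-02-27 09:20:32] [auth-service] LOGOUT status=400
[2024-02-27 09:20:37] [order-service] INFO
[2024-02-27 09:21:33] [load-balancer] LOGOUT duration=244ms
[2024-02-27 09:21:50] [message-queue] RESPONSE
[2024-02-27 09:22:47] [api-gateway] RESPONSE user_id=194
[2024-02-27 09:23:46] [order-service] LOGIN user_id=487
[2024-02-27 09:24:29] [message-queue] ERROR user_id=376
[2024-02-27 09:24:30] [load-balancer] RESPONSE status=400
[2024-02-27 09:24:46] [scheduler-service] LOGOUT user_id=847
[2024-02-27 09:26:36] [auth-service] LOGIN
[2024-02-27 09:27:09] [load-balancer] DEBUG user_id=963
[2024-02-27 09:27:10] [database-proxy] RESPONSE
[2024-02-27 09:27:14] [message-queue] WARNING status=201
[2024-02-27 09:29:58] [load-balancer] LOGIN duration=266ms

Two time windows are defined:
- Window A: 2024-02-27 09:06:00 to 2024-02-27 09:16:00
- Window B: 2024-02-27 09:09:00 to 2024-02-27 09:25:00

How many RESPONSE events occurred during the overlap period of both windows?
2

To find overlap events:

1. Window A: 2024-02-27 09:06:00 to 2024-02-27 09:16:00
2. Window B: 2024-02-27 09:09:00 to 2024-02-27 09:25:00
3. Overlap period: 2024-02-27 09:09:00 to 2024-02-27 09:16:00
4. Count RESPONSE events in overlap: 2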